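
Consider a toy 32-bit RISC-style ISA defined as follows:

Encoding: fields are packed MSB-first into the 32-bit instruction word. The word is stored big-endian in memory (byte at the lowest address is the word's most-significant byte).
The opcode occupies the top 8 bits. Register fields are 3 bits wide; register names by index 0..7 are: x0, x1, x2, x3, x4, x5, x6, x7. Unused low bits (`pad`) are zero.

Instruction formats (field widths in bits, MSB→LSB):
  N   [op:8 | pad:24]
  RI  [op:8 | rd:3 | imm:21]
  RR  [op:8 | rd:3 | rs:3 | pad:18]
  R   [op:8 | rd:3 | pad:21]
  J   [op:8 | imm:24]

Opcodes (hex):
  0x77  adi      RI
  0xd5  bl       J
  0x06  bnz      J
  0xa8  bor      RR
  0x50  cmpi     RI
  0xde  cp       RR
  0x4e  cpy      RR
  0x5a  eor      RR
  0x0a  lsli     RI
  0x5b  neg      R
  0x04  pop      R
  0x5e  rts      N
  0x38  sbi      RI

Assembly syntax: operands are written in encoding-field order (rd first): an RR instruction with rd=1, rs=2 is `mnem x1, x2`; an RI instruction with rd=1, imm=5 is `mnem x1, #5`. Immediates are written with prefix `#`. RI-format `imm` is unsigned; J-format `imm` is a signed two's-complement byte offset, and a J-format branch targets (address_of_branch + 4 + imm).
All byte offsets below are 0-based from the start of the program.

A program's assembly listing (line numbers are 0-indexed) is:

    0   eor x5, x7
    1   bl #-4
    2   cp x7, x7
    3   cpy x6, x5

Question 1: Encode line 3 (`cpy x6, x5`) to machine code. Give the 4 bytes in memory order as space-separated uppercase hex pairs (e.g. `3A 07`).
L3: cpy op=0x4e:8|rd=6:3|rs=5:3|pad=0:18 ⇒ 0x4ed40000 ⇒ big 4e d4 00 00

4E D4 00 00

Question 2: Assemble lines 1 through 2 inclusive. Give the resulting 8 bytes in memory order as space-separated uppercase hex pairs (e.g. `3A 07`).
D5 FF FF FC DE FC 00 00

1. bl fields op=0xd5:8|imm=-4:24 → word d5fffffch → d5 ff ff fc
2. cp fields op=0xde:8|rd=7:3|rs=7:3|pad=0:18 → word defc0000h → de fc 00 00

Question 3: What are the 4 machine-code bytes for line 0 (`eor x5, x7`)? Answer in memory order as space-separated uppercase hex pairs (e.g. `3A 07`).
5A BC 00 00

0. eor fields op=0x5a:8|rd=5:3|rs=7:3|pad=0:18 → word 5abc0000h → 5a bc 00 00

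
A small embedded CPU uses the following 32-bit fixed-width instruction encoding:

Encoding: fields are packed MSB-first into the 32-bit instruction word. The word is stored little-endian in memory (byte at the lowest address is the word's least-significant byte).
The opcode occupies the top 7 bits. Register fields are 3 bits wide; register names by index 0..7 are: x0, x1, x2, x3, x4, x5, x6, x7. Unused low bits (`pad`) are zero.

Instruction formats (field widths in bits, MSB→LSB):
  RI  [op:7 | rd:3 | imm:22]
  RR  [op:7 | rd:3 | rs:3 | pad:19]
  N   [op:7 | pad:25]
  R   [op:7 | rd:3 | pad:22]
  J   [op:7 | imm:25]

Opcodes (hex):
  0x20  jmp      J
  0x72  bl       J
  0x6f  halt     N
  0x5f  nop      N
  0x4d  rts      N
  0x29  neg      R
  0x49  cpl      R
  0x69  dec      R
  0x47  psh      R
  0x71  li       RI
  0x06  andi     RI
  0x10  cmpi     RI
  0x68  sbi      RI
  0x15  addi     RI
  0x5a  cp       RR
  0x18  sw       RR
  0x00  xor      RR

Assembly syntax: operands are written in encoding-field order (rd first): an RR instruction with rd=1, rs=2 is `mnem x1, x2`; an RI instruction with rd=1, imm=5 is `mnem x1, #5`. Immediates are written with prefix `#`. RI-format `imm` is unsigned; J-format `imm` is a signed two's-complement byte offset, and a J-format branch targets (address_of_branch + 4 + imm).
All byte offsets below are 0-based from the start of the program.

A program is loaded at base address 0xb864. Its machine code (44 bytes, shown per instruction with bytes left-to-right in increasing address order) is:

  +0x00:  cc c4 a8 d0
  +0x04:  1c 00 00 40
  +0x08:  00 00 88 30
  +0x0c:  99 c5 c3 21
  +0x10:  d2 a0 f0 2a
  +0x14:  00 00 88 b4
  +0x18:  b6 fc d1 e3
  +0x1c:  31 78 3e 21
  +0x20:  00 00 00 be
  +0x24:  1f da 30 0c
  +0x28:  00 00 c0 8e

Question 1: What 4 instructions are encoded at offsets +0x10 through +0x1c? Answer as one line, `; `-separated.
addi x3, #3186898; cp x2, x1; li x7, #1178806; cmpi x4, #4094001

+0x10: d2 a0 f0 2a ⇒ word 0x2af0a0d2 (little)
  op=0x2af0a0d2>>25=0x15 ⇒ addi (RI)
  rd: (w>>22)&0x7=0x3 → x3
  imm: (w>>0)&0x3fffff=0x30a0d2 → #3186898
+0x14: 00 00 88 b4 ⇒ word 0xb4880000 (little)
  op=0xb4880000>>25=0x5a ⇒ cp (RR)
  rd: (w>>22)&0x7=0x2 → x2
  rs: (w>>19)&0x7=0x1 → x1
+0x18: b6 fc d1 e3 ⇒ word 0xe3d1fcb6 (little)
  op=0xe3d1fcb6>>25=0x71 ⇒ li (RI)
  rd: (w>>22)&0x7=0x7 → x7
  imm: (w>>0)&0x3fffff=0x11fcb6 → #1178806
+0x1c: 31 78 3e 21 ⇒ word 0x213e7831 (little)
  op=0x213e7831>>25=0x10 ⇒ cmpi (RI)
  rd: (w>>22)&0x7=0x4 → x4
  imm: (w>>0)&0x3fffff=0x3e7831 → #4094001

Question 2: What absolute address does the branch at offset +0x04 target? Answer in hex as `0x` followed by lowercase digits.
0xb888

[04] 1c 00 00 40 → 0x4000001c
  op=0x4000001c>>25=0x20 ⇒ jmp (J)
  imm: (w>>0)&0x1ffffff=0x1c → #28
  target = base 0xb864 + off 0x04 + 4 + imm 28 = 0xb888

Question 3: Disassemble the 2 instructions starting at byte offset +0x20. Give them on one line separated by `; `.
off 0x20: read 00 00 00 be as little → 0xbe000000
  top 7b → 0x5f → nop [N]
off 0x24: read 1f da 30 0c as little → 0x0c30da1f
  top 7b → 0x6 → andi [RI]
  rd@[24:22]=0x0 ⇒ x0
  imm@[21:0]=0x30da1f ⇒ #3201567

nop; andi x0, #3201567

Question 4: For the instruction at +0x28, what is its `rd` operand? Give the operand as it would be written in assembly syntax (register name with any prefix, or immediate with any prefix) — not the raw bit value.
x3

off 0x28: read 00 00 c0 8e as little → 0x8ec00000
  op=0x8ec00000>>25=0x47 ⇒ psh (R)
  rd@[24:22]=0x3 ⇒ x3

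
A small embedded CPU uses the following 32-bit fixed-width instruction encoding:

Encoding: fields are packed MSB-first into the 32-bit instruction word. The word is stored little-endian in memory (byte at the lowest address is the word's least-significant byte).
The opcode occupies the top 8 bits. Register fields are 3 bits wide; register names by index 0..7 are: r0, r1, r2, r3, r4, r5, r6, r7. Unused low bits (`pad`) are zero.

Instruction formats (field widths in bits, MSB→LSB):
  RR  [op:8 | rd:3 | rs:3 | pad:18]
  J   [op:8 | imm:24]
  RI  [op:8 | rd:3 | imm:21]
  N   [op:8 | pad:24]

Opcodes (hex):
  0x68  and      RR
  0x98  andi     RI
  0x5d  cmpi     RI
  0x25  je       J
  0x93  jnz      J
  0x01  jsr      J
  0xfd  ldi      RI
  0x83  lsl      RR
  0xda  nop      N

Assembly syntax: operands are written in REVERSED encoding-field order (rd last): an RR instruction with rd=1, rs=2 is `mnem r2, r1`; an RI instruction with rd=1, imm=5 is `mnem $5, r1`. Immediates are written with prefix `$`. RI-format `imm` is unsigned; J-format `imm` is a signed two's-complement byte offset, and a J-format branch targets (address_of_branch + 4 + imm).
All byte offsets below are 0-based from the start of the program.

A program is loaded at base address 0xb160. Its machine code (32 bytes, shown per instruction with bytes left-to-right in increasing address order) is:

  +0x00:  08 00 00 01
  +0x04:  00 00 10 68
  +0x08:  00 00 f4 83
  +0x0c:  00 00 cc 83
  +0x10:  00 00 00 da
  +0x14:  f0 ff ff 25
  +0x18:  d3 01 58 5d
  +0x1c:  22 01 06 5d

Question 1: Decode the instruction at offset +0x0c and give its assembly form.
@+0c  little-endian(00 00 cc 83) = 0x83cc0000
  top 8b → 0x83 → lsl [RR]
  rd@[23:21]=0x6 ⇒ r6
  rs@[20:18]=0x3 ⇒ r3

lsl r3, r6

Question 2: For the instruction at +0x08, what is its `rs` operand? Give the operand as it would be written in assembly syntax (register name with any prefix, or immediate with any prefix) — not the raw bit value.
off 0x08: read 00 00 f4 83 as little → 0x83f40000
  top 8b → 0x83 → lsl [RR]
  rd@[23:21]=0x7 ⇒ r7
  rs@[20:18]=0x5 ⇒ r5

r5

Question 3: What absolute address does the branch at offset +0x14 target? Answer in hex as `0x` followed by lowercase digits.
@+14  little-endian(f0 ff ff 25) = 0x25fffff0
  op=0x25fffff0>>24=0x25 ⇒ je (J)
  [23:0] imm=16777200 (s24→-16) = $-16
  target = base 0xb160 + off 0x14 + 4 + imm -16 = 0xb168

0xb168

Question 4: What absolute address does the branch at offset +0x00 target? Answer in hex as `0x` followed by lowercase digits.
@+00  little-endian(08 00 00 01) = 0x01000008
  op=0x01000008>>24=0x1 ⇒ jsr (J)
  imm@[23:0]=0x8 ⇒ $8
  target = base 0xb160 + off 0x00 + 4 + imm 8 = 0xb16c

0xb16c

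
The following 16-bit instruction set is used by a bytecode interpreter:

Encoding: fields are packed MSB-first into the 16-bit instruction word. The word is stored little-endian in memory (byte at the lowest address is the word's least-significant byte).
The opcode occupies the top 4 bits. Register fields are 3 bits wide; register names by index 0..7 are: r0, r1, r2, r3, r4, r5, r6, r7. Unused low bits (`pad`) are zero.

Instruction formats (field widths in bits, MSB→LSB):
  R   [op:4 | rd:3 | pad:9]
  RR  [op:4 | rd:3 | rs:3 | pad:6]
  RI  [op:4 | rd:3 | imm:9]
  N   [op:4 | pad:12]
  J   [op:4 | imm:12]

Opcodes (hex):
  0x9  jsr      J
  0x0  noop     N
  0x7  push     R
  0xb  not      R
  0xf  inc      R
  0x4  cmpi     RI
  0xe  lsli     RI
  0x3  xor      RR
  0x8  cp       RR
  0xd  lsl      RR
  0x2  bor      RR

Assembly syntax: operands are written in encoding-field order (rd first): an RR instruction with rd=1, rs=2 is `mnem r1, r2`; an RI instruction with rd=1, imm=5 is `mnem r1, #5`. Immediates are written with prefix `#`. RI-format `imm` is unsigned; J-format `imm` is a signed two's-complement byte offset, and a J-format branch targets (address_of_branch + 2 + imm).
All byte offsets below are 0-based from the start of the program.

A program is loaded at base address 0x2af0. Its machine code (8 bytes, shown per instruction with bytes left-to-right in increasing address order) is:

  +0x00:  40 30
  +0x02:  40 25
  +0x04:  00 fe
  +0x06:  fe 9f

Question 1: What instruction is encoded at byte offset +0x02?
bor r2, r5

off 0x02: read 40 25 as little → 0x2540
  op=0x2540>>12=0x2 ⇒ bor (RR)
  rd: (w>>9)&0x7=0x2 → r2
  rs: (w>>6)&0x7=0x5 → r5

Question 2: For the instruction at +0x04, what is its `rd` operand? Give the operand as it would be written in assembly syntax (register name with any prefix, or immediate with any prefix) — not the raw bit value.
r7

[04] 00 fe → 0xfe00
  opcode bits[15:12]=0xf: inc/R
  rd@[11:9]=0x7 ⇒ r7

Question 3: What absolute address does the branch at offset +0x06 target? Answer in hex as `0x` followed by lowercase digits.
0x2af6

off 0x06: read fe 9f as little → 0x9ffe
  top 4b → 0x9 → jsr [J]
  imm@[11:0]=0xffe (s12→-2) ⇒ #-2
  target = base 0x2af0 + off 0x06 + 2 + imm -2 = 0x2af6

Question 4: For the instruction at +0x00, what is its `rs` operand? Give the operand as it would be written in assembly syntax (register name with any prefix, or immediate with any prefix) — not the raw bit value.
off 0x00: read 40 30 as little → 0x3040
  op=0x3040>>12=0x3 ⇒ xor (RR)
  rd@[11:9]=0x0 ⇒ r0
  rs@[8:6]=0x1 ⇒ r1

r1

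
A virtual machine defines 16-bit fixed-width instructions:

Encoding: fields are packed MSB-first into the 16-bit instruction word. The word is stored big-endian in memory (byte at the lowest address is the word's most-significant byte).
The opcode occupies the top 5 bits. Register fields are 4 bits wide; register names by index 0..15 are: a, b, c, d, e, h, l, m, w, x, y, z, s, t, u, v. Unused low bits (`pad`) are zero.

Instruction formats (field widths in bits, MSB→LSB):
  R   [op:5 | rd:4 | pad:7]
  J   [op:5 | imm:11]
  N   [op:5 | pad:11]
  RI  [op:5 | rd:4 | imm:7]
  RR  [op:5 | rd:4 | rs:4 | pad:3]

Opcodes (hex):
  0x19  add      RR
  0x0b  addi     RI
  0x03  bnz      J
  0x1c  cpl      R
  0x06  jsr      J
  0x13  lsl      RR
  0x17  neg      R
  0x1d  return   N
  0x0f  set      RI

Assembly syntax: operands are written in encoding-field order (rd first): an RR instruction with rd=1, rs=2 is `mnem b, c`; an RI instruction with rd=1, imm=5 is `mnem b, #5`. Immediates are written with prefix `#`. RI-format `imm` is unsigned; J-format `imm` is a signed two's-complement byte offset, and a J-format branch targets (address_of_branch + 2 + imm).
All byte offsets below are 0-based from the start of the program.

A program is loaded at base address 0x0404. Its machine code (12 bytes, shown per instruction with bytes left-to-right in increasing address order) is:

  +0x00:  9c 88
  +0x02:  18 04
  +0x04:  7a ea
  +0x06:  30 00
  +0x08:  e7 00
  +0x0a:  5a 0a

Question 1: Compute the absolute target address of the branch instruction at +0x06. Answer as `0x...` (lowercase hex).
0x040c

@+06  big-endian(30 00) = 0x3000
  op=0x3000>>11=0x6 ⇒ jsr (J)
  imm: (w>>0)&0x7ff=0x0 → #0
  target = base 0x0404 + off 0x06 + 2 + imm 0 = 0x040c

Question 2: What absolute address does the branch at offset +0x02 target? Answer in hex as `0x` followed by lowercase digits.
off 0x02: read 18 04 as big → 0x1804
  opcode bits[15:11]=0x3: bnz/J
  [10:0] imm=4 = #4
  target = base 0x0404 + off 0x02 + 2 + imm 4 = 0x040c

0x040c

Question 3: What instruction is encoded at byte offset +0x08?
cpl u

+0x08: e7 00 ⇒ word 0xe700 (big)
  op=0xe700>>11=0x1c ⇒ cpl (R)
  rd@[10:7]=0xe ⇒ u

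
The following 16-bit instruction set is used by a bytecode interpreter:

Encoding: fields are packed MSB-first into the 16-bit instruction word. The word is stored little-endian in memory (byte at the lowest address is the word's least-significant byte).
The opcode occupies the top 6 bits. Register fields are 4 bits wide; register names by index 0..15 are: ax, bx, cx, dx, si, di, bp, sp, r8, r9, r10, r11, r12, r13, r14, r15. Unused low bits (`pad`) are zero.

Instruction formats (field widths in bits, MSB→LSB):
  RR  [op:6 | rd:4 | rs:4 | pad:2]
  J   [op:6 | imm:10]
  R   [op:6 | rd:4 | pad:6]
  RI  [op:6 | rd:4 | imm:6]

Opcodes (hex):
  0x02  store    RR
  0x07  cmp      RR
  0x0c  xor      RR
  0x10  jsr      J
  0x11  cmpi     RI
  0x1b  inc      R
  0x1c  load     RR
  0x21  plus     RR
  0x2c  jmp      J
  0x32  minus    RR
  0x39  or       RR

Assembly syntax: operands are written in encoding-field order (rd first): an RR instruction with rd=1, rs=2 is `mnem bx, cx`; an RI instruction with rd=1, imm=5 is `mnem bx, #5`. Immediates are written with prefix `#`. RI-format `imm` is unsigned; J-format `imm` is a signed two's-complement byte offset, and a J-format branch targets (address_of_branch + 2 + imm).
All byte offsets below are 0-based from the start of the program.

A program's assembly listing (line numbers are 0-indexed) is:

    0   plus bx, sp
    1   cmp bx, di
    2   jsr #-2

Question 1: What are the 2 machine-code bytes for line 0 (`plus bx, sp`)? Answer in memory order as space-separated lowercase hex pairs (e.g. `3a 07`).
L0: plus op=0x21:6|rd=1:4|rs=7:4|pad=0:2 ⇒ 0x845c ⇒ little 5c 84

5c 84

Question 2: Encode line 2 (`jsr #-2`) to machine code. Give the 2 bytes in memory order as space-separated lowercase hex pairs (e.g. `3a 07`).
fe 43

L2: jsr op=0x10:6|imm=-2:10 ⇒ 0x43fe ⇒ little fe 43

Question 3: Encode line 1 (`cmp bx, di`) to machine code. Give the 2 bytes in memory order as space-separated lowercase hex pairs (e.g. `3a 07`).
1. cmp fields op=0x7:6|rd=1:4|rs=5:4|pad=0:2 → word 1c54h → 54 1c

54 1c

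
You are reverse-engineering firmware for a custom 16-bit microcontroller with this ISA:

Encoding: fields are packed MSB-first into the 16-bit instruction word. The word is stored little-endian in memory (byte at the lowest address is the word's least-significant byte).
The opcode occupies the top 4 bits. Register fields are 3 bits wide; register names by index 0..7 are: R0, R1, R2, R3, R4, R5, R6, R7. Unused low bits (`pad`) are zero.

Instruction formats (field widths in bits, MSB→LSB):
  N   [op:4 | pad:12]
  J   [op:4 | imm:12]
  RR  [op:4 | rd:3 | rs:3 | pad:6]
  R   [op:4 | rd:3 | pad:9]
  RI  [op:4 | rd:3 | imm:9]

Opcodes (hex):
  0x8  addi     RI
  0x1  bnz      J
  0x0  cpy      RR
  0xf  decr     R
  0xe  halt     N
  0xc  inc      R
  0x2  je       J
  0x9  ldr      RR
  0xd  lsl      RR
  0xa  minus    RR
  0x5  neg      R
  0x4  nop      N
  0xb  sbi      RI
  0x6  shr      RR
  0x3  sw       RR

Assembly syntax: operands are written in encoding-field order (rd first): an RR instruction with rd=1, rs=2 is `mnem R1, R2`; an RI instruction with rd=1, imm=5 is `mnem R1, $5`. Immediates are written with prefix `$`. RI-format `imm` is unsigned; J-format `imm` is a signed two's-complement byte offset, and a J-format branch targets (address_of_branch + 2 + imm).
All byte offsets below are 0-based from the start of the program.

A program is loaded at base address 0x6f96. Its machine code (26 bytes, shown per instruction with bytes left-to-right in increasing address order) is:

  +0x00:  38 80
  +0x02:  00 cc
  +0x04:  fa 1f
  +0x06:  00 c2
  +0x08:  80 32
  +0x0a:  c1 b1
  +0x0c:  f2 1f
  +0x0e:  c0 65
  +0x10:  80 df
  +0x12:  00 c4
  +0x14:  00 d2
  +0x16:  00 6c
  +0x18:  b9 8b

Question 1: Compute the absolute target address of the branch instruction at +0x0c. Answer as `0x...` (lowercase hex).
off 0x0c: read f2 1f as little → 0x1ff2
  op=0x1ff2>>12=0x1 ⇒ bnz (J)
  [11:0] imm=4082 (s12→-14) = $-14
  target = base 0x6f96 + off 0x0c + 2 + imm -14 = 0x6f96

0x6f96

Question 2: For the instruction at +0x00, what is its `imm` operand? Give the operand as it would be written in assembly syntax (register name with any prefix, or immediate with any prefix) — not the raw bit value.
+0x00: 38 80 ⇒ word 0x8038 (little)
  opcode bits[15:12]=0x8: addi/RI
  [11:9] rd=0 = R0
  [8:0] imm=56 = $56

$56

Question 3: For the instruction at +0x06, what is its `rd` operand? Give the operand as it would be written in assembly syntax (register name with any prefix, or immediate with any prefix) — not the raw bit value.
R1

@+06  little-endian(00 c2) = 0xc200
  op=0xc200>>12=0xc ⇒ inc (R)
  rd: (w>>9)&0x7=0x1 → R1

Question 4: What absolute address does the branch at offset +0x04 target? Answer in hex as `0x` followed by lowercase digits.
0x6f96

@+04  little-endian(fa 1f) = 0x1ffa
  top 4b → 0x1 → bnz [J]
  [11:0] imm=4090 (s12→-6) = $-6
  target = base 0x6f96 + off 0x04 + 2 + imm -6 = 0x6f96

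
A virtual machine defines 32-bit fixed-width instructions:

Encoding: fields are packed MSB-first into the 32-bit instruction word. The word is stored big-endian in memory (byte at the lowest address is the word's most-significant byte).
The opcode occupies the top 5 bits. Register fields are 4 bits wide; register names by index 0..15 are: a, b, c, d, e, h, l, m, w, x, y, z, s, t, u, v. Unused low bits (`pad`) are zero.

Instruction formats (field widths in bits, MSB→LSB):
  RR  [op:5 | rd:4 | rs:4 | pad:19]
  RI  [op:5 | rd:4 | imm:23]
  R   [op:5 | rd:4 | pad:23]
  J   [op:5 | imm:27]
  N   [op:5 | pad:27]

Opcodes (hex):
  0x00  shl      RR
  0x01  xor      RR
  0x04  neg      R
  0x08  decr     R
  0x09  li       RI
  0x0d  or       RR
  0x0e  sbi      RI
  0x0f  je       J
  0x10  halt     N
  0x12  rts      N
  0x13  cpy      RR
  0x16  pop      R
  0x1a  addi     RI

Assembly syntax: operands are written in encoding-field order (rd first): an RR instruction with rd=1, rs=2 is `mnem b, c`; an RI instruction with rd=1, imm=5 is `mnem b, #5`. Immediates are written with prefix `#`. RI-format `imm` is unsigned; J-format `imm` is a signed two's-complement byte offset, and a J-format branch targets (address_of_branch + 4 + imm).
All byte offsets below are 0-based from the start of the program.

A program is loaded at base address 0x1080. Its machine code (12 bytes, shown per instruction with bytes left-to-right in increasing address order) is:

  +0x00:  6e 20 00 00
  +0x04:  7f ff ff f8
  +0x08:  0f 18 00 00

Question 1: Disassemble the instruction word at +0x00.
or s, e

off 0x00: read 6e 20 00 00 as big → 0x6e200000
  op=0x6e200000>>27=0xd ⇒ or (RR)
  [26:23] rd=12 = s
  [22:19] rs=4 = e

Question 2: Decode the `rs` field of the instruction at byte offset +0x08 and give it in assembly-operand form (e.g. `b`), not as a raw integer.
d

off 0x08: read 0f 18 00 00 as big → 0x0f180000
  op=0x0f180000>>27=0x1 ⇒ xor (RR)
  rd@[26:23]=0xe ⇒ u
  rs@[22:19]=0x3 ⇒ d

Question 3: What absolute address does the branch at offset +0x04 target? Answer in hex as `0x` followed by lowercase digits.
0x1080

off 0x04: read 7f ff ff f8 as big → 0x7ffffff8
  op=0x7ffffff8>>27=0xf ⇒ je (J)
  [26:0] imm=134217720 (s27→-8) = #-8
  target = base 0x1080 + off 0x04 + 4 + imm -8 = 0x1080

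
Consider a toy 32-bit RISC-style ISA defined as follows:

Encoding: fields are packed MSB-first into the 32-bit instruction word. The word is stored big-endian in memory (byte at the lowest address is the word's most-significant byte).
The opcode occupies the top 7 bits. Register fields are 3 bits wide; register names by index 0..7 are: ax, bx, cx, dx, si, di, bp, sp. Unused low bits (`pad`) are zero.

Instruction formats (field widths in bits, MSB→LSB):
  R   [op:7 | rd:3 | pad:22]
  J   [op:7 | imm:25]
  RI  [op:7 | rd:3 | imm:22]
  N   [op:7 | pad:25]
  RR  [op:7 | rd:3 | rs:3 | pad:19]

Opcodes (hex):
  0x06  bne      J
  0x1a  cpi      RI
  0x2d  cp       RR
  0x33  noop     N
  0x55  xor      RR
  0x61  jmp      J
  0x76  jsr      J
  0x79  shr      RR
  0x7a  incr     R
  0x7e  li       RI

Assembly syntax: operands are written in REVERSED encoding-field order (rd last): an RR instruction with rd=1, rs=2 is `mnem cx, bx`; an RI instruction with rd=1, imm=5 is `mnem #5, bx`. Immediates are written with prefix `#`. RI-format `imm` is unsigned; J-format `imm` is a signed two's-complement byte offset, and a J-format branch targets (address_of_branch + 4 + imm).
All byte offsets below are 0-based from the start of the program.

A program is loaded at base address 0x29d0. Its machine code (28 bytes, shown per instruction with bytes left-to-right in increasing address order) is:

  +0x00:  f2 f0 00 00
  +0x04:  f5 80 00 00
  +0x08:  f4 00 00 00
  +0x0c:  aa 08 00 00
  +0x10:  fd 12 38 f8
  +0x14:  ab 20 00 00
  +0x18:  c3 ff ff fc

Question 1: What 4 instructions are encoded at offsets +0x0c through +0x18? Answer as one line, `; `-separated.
[0c] aa 08 00 00 → 0xaa080000
  opcode bits[31:25]=0x55: xor/RR
  rd@[24:22]=0x0 ⇒ ax
  rs@[21:19]=0x1 ⇒ bx
[10] fd 12 38 f8 → 0xfd1238f8
  opcode bits[31:25]=0x7e: li/RI
  rd@[24:22]=0x4 ⇒ si
  imm@[21:0]=0x1238f8 ⇒ #1194232
[14] ab 20 00 00 → 0xab200000
  opcode bits[31:25]=0x55: xor/RR
  rd@[24:22]=0x4 ⇒ si
  rs@[21:19]=0x4 ⇒ si
[18] c3 ff ff fc → 0xc3fffffc
  opcode bits[31:25]=0x61: jmp/J
  imm@[24:0]=0x1fffffc (s25→-4) ⇒ #-4

xor bx, ax; li #1194232, si; xor si, si; jmp #-4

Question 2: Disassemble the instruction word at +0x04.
incr bp

off 0x04: read f5 80 00 00 as big → 0xf5800000
  top 7b → 0x7a → incr [R]
  [24:22] rd=6 = bp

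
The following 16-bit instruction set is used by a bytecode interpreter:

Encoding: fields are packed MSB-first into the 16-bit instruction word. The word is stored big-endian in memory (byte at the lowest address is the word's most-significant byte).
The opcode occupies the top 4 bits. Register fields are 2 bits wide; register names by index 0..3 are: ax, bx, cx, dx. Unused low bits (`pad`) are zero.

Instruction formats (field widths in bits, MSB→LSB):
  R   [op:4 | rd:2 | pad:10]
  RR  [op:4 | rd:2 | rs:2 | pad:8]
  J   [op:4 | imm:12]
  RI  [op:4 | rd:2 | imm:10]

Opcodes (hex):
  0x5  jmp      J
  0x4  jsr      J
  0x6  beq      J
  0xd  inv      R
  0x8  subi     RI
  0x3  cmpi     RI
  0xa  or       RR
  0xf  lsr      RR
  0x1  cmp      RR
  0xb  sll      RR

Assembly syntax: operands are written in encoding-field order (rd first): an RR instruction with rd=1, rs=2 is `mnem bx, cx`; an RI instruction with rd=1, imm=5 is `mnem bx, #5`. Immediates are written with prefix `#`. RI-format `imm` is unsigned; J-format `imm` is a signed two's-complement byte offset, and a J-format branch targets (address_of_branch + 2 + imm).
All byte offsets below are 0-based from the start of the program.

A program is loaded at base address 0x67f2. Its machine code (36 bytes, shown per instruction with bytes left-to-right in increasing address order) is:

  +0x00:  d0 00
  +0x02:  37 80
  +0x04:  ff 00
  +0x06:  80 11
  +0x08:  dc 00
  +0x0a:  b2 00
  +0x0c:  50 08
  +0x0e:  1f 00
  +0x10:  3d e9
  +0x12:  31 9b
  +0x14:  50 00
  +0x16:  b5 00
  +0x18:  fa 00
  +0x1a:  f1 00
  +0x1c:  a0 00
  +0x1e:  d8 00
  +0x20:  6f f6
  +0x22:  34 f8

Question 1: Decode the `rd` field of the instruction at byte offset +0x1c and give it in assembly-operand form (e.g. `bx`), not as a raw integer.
ax

@+1c  big-endian(a0 00) = 0xa000
  op=0xa000>>12=0xa ⇒ or (RR)
  rd@[11:10]=0x0 ⇒ ax
  rs@[9:8]=0x0 ⇒ ax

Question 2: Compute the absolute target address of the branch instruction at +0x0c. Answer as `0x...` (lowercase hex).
0x6808

[0c] 50 08 → 0x5008
  top 4b → 0x5 → jmp [J]
  imm: (w>>0)&0xfff=0x8 → #8
  target = base 0x67f2 + off 0x0c + 2 + imm 8 = 0x6808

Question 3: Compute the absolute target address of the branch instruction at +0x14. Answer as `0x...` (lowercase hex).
0x6808

@+14  big-endian(50 00) = 0x5000
  opcode bits[15:12]=0x5: jmp/J
  imm: (w>>0)&0xfff=0x0 → #0
  target = base 0x67f2 + off 0x14 + 2 + imm 0 = 0x6808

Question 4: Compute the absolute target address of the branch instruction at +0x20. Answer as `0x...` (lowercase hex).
0x680a

@+20  big-endian(6f f6) = 0x6ff6
  opcode bits[15:12]=0x6: beq/J
  imm: (w>>0)&0xfff=0xff6 (s12→-10) → #-10
  target = base 0x67f2 + off 0x20 + 2 + imm -10 = 0x680a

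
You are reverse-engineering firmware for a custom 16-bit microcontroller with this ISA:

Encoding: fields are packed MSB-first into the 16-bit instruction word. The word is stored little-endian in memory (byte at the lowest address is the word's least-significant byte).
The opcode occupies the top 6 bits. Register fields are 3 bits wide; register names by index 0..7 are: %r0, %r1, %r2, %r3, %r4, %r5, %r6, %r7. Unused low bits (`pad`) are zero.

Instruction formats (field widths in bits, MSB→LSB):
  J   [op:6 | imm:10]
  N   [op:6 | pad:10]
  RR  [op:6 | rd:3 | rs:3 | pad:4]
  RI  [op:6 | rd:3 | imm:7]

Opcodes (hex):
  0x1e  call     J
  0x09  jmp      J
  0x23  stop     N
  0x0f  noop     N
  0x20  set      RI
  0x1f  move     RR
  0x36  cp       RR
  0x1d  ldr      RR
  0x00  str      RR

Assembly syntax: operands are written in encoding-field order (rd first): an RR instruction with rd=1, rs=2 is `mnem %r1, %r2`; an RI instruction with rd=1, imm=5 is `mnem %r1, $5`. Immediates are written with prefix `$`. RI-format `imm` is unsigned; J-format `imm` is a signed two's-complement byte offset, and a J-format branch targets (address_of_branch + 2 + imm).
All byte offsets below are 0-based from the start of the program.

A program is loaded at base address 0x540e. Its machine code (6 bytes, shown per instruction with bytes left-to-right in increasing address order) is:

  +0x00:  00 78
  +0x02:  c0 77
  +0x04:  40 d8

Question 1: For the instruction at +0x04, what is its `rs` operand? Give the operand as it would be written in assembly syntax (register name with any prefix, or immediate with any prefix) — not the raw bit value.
@+04  little-endian(40 d8) = 0xd840
  opcode bits[15:10]=0x36: cp/RR
  rd: (w>>7)&0x7=0x0 → %r0
  rs: (w>>4)&0x7=0x4 → %r4

%r4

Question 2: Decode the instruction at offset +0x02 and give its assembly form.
ldr %r7, %r4

[02] c0 77 → 0x77c0
  opcode bits[15:10]=0x1d: ldr/RR
  [9:7] rd=7 = %r7
  [6:4] rs=4 = %r4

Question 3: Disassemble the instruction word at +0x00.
+0x00: 00 78 ⇒ word 0x7800 (little)
  op=0x7800>>10=0x1e ⇒ call (J)
  [9:0] imm=0 = $0

call $0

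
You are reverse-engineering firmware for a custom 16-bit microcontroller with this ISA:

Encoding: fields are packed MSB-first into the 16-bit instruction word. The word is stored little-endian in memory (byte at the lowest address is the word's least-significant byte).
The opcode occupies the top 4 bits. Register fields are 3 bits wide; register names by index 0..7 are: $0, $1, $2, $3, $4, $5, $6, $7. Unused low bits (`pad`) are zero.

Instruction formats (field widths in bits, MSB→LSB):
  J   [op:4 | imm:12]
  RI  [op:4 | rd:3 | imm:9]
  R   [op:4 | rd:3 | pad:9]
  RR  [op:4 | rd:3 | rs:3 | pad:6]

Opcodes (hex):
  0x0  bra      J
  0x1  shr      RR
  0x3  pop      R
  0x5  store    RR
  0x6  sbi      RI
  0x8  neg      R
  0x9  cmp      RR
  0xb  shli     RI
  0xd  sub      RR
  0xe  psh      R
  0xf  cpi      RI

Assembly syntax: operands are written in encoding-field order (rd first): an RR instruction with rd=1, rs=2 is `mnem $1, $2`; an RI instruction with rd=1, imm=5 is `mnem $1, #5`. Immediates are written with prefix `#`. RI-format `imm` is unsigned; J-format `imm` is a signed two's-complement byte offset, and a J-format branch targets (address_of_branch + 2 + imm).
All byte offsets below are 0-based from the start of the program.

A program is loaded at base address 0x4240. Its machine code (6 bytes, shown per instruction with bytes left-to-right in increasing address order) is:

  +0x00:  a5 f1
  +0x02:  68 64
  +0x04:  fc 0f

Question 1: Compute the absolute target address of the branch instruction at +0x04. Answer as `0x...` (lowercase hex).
+0x04: fc 0f ⇒ word 0x0ffc (little)
  top 4b → 0x0 → bra [J]
  [11:0] imm=4092 (s12→-4) = #-4
  target = base 0x4240 + off 0x04 + 2 + imm -4 = 0x4242

0x4242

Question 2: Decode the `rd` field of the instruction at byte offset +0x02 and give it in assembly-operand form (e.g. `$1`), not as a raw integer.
[02] 68 64 → 0x6468
  op=0x6468>>12=0x6 ⇒ sbi (RI)
  rd@[11:9]=0x2 ⇒ $2
  imm@[8:0]=0x68 ⇒ #104

$2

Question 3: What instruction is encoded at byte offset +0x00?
cpi $0, #421

off 0x00: read a5 f1 as little → 0xf1a5
  op=0xf1a5>>12=0xf ⇒ cpi (RI)
  rd@[11:9]=0x0 ⇒ $0
  imm@[8:0]=0x1a5 ⇒ #421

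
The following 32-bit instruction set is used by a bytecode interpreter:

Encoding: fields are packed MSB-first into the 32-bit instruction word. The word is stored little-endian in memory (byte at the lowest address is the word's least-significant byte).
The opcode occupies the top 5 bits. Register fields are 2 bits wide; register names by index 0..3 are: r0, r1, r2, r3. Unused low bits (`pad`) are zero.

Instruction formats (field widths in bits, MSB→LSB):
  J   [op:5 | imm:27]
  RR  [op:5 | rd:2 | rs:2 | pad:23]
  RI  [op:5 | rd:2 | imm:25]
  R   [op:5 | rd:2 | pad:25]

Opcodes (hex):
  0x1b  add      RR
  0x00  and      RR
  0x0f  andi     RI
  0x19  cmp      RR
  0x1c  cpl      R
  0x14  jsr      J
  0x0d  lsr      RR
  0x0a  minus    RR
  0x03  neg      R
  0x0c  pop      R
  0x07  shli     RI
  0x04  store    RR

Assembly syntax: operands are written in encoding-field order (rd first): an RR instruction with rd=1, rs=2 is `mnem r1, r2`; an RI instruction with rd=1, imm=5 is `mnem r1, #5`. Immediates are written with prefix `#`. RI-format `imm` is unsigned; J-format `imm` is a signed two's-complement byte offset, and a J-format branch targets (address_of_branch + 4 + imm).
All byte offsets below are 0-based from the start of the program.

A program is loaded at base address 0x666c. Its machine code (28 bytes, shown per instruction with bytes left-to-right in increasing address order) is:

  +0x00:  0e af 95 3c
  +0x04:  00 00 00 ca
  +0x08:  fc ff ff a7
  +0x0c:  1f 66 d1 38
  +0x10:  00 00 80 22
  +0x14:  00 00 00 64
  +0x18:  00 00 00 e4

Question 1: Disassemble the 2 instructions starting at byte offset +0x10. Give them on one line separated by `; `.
store r1, r1; pop r2

[10] 00 00 80 22 → 0x22800000
  opcode bits[31:27]=0x4: store/RR
  rd@[26:25]=0x1 ⇒ r1
  rs@[24:23]=0x1 ⇒ r1
[14] 00 00 00 64 → 0x64000000
  opcode bits[31:27]=0xc: pop/R
  rd@[26:25]=0x2 ⇒ r2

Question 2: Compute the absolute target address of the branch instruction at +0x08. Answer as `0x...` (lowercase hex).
off 0x08: read fc ff ff a7 as little → 0xa7fffffc
  opcode bits[31:27]=0x14: jsr/J
  [26:0] imm=134217724 (s27→-4) = #-4
  target = base 0x666c + off 0x08 + 4 + imm -4 = 0x6674

0x6674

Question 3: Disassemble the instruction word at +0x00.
@+00  little-endian(0e af 95 3c) = 0x3c95af0e
  opcode bits[31:27]=0x7: shli/RI
  [26:25] rd=2 = r2
  [24:0] imm=9809678 = #9809678

shli r2, #9809678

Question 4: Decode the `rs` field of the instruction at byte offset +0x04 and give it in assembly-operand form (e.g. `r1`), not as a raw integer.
[04] 00 00 00 ca → 0xca000000
  op=0xca000000>>27=0x19 ⇒ cmp (RR)
  rd: (w>>25)&0x3=0x1 → r1
  rs: (w>>23)&0x3=0x0 → r0

r0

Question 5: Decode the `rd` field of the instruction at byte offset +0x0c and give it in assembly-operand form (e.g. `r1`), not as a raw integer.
@+0c  little-endian(1f 66 d1 38) = 0x38d1661f
  top 5b → 0x7 → shli [RI]
  rd: (w>>25)&0x3=0x0 → r0
  imm: (w>>0)&0x1ffffff=0xd1661f → #13723167

r0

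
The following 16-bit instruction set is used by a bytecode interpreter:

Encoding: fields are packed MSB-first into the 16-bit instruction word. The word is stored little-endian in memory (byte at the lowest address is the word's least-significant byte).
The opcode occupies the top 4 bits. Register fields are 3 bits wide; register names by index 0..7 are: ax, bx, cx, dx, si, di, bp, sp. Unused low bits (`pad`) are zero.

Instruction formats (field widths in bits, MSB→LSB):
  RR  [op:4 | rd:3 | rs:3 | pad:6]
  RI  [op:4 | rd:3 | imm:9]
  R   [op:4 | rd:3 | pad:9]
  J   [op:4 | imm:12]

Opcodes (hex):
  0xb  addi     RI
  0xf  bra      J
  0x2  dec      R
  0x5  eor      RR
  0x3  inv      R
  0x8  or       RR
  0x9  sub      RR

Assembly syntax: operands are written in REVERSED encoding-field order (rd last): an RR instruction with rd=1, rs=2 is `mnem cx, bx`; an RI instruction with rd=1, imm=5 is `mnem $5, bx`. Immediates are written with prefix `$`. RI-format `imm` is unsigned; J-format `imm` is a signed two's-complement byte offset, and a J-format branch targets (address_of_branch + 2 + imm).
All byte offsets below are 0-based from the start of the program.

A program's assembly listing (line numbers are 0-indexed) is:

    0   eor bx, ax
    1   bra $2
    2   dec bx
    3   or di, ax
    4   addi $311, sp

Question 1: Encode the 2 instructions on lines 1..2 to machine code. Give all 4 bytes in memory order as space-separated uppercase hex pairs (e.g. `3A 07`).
02 F0 00 22

1. bra fields op=0xf:4|imm=2:12 → word f002h → 02 f0
2. dec fields op=0x2:4|rd=1:3|pad=0:9 → word 2200h → 00 22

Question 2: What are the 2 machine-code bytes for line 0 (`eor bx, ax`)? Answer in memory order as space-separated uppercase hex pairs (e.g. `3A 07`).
40 50

line 0 (eor): pack op=0x5:4|rd=0:3|rs=1:3|pad=0:6 = 0x5040; little→ 40 50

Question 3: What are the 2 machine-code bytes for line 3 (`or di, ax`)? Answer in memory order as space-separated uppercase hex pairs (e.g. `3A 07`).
40 81

line 3 (or): pack op=0x8:4|rd=0:3|rs=5:3|pad=0:6 = 0x8140; little→ 40 81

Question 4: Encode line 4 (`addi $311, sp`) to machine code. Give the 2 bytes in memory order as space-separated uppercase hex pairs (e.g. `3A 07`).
37 BF

line 4 (addi): pack op=0xb:4|rd=7:3|imm=311:9 = 0xbf37; little→ 37 bf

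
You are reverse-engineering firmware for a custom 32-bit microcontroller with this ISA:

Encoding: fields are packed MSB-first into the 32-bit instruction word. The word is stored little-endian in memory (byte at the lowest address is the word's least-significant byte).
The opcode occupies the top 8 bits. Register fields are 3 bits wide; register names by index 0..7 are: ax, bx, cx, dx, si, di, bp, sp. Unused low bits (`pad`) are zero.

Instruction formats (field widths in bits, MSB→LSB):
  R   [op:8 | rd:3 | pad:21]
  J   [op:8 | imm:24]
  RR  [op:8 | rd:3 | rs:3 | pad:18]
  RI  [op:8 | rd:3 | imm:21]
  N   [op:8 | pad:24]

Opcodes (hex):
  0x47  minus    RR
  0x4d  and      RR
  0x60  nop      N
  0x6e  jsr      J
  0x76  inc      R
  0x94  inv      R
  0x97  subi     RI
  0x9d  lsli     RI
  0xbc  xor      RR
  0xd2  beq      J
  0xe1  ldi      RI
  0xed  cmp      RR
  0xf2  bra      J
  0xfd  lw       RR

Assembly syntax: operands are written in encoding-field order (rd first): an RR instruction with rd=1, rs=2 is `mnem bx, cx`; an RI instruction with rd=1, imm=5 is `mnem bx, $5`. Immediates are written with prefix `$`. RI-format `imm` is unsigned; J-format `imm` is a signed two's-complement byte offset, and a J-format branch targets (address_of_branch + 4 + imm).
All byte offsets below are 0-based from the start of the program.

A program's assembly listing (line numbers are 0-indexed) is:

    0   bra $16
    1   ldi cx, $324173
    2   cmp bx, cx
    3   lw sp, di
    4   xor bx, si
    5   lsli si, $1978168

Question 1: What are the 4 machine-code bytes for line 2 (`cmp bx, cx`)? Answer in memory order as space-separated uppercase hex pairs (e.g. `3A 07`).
line 2 (cmp): pack op=0xed:8|rd=1:3|rs=2:3|pad=0:18 = 0xed280000; little→ 00 00 28 ed

00 00 28 ED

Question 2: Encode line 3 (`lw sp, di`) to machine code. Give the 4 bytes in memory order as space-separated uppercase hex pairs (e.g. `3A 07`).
3. lw fields op=0xfd:8|rd=7:3|rs=5:3|pad=0:18 → word fdf40000h → 00 00 f4 fd

00 00 F4 FD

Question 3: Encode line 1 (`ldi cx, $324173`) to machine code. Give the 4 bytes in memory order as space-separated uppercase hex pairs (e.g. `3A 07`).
4D F2 44 E1

L1: ldi op=0xe1:8|rd=2:3|imm=324173:21 ⇒ 0xe144f24d ⇒ little 4d f2 44 e1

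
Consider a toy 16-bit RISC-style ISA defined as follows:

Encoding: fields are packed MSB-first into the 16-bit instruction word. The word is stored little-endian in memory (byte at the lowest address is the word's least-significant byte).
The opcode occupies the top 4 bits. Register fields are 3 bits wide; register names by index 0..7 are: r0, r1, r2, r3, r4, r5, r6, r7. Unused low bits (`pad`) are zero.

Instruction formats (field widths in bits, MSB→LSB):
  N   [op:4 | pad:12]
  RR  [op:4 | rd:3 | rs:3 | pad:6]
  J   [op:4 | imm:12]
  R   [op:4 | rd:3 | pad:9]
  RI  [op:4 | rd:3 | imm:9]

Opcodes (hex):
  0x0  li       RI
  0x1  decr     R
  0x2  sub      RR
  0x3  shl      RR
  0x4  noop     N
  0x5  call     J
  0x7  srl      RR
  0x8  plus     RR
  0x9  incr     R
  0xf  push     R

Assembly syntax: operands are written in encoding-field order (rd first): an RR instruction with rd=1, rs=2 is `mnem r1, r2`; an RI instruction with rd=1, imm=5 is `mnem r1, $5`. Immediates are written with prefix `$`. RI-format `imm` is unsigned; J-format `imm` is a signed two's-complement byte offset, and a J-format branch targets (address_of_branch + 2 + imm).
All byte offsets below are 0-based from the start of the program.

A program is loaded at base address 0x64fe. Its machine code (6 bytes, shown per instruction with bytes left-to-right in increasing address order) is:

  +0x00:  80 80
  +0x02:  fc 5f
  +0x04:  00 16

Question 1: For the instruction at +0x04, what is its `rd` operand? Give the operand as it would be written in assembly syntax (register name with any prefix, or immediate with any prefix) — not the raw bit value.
r3

+0x04: 00 16 ⇒ word 0x1600 (little)
  top 4b → 0x1 → decr [R]
  [11:9] rd=3 = r3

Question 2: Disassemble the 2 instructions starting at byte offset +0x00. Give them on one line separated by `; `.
plus r0, r2; call $-4

@+00  little-endian(80 80) = 0x8080
  top 4b → 0x8 → plus [RR]
  rd: (w>>9)&0x7=0x0 → r0
  rs: (w>>6)&0x7=0x2 → r2
@+02  little-endian(fc 5f) = 0x5ffc
  top 4b → 0x5 → call [J]
  imm: (w>>0)&0xfff=0xffc (s12→-4) → $-4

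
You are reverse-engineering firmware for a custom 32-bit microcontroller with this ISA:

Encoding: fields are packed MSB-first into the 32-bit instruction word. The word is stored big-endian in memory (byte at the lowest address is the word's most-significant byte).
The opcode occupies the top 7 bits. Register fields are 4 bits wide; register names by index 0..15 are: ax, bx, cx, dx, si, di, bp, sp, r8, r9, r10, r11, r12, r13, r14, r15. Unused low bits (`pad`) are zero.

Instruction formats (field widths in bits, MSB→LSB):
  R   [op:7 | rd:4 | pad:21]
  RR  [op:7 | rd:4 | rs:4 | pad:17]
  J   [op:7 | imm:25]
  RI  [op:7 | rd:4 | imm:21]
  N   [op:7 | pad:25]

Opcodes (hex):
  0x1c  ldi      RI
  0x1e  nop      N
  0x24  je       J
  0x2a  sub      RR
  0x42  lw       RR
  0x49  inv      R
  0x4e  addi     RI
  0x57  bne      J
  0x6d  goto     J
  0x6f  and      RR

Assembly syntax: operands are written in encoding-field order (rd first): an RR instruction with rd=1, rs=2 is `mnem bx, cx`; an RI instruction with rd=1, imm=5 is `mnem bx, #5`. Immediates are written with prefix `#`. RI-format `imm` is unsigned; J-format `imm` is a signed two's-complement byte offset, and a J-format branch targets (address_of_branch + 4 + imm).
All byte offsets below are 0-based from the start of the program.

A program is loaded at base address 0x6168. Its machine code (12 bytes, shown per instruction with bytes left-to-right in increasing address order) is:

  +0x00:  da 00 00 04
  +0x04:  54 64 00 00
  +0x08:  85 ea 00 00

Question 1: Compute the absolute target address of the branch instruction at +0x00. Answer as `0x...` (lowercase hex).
0x6170

@+00  big-endian(da 00 00 04) = 0xda000004
  op=0xda000004>>25=0x6d ⇒ goto (J)
  imm@[24:0]=0x4 ⇒ #4
  target = base 0x6168 + off 0x00 + 4 + imm 4 = 0x6170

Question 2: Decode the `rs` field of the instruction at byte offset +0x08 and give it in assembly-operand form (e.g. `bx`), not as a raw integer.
di

@+08  big-endian(85 ea 00 00) = 0x85ea0000
  top 7b → 0x42 → lw [RR]
  rd: (w>>21)&0xf=0xf → r15
  rs: (w>>17)&0xf=0x5 → di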